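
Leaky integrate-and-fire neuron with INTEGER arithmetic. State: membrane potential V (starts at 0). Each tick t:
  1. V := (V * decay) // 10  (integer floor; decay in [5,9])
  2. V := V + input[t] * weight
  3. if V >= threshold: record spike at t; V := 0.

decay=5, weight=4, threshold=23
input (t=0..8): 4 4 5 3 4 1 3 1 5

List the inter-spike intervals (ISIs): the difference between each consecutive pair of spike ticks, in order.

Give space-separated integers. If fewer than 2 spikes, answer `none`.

t=0: input=4 -> V=16
t=1: input=4 -> V=0 FIRE
t=2: input=5 -> V=20
t=3: input=3 -> V=22
t=4: input=4 -> V=0 FIRE
t=5: input=1 -> V=4
t=6: input=3 -> V=14
t=7: input=1 -> V=11
t=8: input=5 -> V=0 FIRE

Answer: 3 4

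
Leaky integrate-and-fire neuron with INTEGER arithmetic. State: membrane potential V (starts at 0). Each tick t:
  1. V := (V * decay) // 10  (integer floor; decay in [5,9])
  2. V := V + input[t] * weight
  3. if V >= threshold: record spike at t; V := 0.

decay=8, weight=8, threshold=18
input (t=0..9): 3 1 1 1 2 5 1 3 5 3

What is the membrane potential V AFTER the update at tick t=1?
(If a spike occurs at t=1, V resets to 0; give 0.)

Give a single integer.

Answer: 8

Derivation:
t=0: input=3 -> V=0 FIRE
t=1: input=1 -> V=8
t=2: input=1 -> V=14
t=3: input=1 -> V=0 FIRE
t=4: input=2 -> V=16
t=5: input=5 -> V=0 FIRE
t=6: input=1 -> V=8
t=7: input=3 -> V=0 FIRE
t=8: input=5 -> V=0 FIRE
t=9: input=3 -> V=0 FIRE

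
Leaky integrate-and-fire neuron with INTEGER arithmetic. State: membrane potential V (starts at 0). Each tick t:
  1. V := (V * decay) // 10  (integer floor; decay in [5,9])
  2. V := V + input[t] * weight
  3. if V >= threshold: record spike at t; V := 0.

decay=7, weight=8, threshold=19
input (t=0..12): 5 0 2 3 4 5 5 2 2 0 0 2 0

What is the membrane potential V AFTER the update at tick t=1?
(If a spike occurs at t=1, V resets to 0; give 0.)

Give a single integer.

t=0: input=5 -> V=0 FIRE
t=1: input=0 -> V=0
t=2: input=2 -> V=16
t=3: input=3 -> V=0 FIRE
t=4: input=4 -> V=0 FIRE
t=5: input=5 -> V=0 FIRE
t=6: input=5 -> V=0 FIRE
t=7: input=2 -> V=16
t=8: input=2 -> V=0 FIRE
t=9: input=0 -> V=0
t=10: input=0 -> V=0
t=11: input=2 -> V=16
t=12: input=0 -> V=11

Answer: 0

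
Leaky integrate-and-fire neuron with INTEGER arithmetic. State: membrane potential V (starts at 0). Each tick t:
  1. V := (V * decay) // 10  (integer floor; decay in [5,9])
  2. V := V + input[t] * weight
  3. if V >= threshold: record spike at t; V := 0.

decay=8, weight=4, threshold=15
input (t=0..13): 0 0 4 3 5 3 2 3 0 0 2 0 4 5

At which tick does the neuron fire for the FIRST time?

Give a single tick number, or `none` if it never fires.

Answer: 2

Derivation:
t=0: input=0 -> V=0
t=1: input=0 -> V=0
t=2: input=4 -> V=0 FIRE
t=3: input=3 -> V=12
t=4: input=5 -> V=0 FIRE
t=5: input=3 -> V=12
t=6: input=2 -> V=0 FIRE
t=7: input=3 -> V=12
t=8: input=0 -> V=9
t=9: input=0 -> V=7
t=10: input=2 -> V=13
t=11: input=0 -> V=10
t=12: input=4 -> V=0 FIRE
t=13: input=5 -> V=0 FIRE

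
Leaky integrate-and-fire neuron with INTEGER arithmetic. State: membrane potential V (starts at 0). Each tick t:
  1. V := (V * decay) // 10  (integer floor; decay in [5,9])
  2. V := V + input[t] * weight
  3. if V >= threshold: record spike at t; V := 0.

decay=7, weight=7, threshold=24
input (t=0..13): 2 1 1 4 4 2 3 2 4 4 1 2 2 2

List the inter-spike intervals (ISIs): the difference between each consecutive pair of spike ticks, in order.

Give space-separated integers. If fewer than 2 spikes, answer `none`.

Answer: 1 2 2 1 3

Derivation:
t=0: input=2 -> V=14
t=1: input=1 -> V=16
t=2: input=1 -> V=18
t=3: input=4 -> V=0 FIRE
t=4: input=4 -> V=0 FIRE
t=5: input=2 -> V=14
t=6: input=3 -> V=0 FIRE
t=7: input=2 -> V=14
t=8: input=4 -> V=0 FIRE
t=9: input=4 -> V=0 FIRE
t=10: input=1 -> V=7
t=11: input=2 -> V=18
t=12: input=2 -> V=0 FIRE
t=13: input=2 -> V=14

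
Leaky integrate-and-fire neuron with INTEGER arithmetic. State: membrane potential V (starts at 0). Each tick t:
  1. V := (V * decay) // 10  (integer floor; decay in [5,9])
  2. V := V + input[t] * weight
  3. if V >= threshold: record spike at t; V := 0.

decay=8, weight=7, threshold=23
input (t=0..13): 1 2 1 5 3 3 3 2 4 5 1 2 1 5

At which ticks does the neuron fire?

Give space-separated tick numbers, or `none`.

t=0: input=1 -> V=7
t=1: input=2 -> V=19
t=2: input=1 -> V=22
t=3: input=5 -> V=0 FIRE
t=4: input=3 -> V=21
t=5: input=3 -> V=0 FIRE
t=6: input=3 -> V=21
t=7: input=2 -> V=0 FIRE
t=8: input=4 -> V=0 FIRE
t=9: input=5 -> V=0 FIRE
t=10: input=1 -> V=7
t=11: input=2 -> V=19
t=12: input=1 -> V=22
t=13: input=5 -> V=0 FIRE

Answer: 3 5 7 8 9 13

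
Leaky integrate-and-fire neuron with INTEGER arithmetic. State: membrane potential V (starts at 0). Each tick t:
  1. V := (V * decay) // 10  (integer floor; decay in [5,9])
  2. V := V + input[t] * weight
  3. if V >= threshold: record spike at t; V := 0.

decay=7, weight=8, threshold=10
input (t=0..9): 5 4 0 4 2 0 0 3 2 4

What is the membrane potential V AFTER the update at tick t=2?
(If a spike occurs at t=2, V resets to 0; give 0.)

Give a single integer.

t=0: input=5 -> V=0 FIRE
t=1: input=4 -> V=0 FIRE
t=2: input=0 -> V=0
t=3: input=4 -> V=0 FIRE
t=4: input=2 -> V=0 FIRE
t=5: input=0 -> V=0
t=6: input=0 -> V=0
t=7: input=3 -> V=0 FIRE
t=8: input=2 -> V=0 FIRE
t=9: input=4 -> V=0 FIRE

Answer: 0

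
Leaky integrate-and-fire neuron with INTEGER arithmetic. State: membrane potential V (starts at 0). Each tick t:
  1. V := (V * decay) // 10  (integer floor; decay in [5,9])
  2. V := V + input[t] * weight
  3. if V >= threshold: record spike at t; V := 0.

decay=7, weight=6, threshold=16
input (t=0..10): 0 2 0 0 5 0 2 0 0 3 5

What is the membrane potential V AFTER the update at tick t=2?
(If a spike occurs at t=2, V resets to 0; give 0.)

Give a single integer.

t=0: input=0 -> V=0
t=1: input=2 -> V=12
t=2: input=0 -> V=8
t=3: input=0 -> V=5
t=4: input=5 -> V=0 FIRE
t=5: input=0 -> V=0
t=6: input=2 -> V=12
t=7: input=0 -> V=8
t=8: input=0 -> V=5
t=9: input=3 -> V=0 FIRE
t=10: input=5 -> V=0 FIRE

Answer: 8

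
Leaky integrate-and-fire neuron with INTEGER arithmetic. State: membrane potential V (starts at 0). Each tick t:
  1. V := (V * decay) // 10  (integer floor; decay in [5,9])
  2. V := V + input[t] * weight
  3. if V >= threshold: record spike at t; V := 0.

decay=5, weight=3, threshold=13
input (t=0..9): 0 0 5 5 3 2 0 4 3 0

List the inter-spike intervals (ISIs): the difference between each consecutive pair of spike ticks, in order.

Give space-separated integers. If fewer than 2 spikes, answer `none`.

Answer: 1 4

Derivation:
t=0: input=0 -> V=0
t=1: input=0 -> V=0
t=2: input=5 -> V=0 FIRE
t=3: input=5 -> V=0 FIRE
t=4: input=3 -> V=9
t=5: input=2 -> V=10
t=6: input=0 -> V=5
t=7: input=4 -> V=0 FIRE
t=8: input=3 -> V=9
t=9: input=0 -> V=4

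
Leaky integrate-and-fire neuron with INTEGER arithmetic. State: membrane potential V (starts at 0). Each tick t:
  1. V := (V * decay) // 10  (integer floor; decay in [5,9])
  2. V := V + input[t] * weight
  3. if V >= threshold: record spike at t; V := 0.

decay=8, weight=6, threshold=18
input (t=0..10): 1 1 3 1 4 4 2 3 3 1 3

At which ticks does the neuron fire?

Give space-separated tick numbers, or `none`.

t=0: input=1 -> V=6
t=1: input=1 -> V=10
t=2: input=3 -> V=0 FIRE
t=3: input=1 -> V=6
t=4: input=4 -> V=0 FIRE
t=5: input=4 -> V=0 FIRE
t=6: input=2 -> V=12
t=7: input=3 -> V=0 FIRE
t=8: input=3 -> V=0 FIRE
t=9: input=1 -> V=6
t=10: input=3 -> V=0 FIRE

Answer: 2 4 5 7 8 10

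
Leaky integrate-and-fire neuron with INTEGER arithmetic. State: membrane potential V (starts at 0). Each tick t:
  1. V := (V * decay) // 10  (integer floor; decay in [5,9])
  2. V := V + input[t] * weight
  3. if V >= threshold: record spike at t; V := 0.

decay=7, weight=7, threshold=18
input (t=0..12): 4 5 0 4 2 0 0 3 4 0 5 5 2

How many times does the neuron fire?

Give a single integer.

t=0: input=4 -> V=0 FIRE
t=1: input=5 -> V=0 FIRE
t=2: input=0 -> V=0
t=3: input=4 -> V=0 FIRE
t=4: input=2 -> V=14
t=5: input=0 -> V=9
t=6: input=0 -> V=6
t=7: input=3 -> V=0 FIRE
t=8: input=4 -> V=0 FIRE
t=9: input=0 -> V=0
t=10: input=5 -> V=0 FIRE
t=11: input=5 -> V=0 FIRE
t=12: input=2 -> V=14

Answer: 7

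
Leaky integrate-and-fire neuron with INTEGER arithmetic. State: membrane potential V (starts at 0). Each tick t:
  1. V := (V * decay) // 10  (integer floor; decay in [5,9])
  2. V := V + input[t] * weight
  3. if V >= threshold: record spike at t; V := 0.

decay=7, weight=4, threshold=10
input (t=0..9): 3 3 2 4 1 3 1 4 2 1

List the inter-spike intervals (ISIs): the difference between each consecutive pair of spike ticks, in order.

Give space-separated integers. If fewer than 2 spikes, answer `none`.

Answer: 1 2 2 2

Derivation:
t=0: input=3 -> V=0 FIRE
t=1: input=3 -> V=0 FIRE
t=2: input=2 -> V=8
t=3: input=4 -> V=0 FIRE
t=4: input=1 -> V=4
t=5: input=3 -> V=0 FIRE
t=6: input=1 -> V=4
t=7: input=4 -> V=0 FIRE
t=8: input=2 -> V=8
t=9: input=1 -> V=9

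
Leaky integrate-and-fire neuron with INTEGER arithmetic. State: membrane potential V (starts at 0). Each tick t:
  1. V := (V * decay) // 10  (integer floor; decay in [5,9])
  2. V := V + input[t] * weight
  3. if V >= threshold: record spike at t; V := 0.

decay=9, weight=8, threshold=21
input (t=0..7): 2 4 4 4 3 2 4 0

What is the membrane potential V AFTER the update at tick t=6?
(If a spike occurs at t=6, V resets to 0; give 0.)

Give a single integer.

t=0: input=2 -> V=16
t=1: input=4 -> V=0 FIRE
t=2: input=4 -> V=0 FIRE
t=3: input=4 -> V=0 FIRE
t=4: input=3 -> V=0 FIRE
t=5: input=2 -> V=16
t=6: input=4 -> V=0 FIRE
t=7: input=0 -> V=0

Answer: 0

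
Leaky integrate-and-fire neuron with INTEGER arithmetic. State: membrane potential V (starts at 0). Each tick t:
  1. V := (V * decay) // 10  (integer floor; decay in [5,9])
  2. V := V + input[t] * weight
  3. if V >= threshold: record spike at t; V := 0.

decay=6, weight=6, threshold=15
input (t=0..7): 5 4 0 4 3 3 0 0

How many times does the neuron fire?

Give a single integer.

Answer: 5

Derivation:
t=0: input=5 -> V=0 FIRE
t=1: input=4 -> V=0 FIRE
t=2: input=0 -> V=0
t=3: input=4 -> V=0 FIRE
t=4: input=3 -> V=0 FIRE
t=5: input=3 -> V=0 FIRE
t=6: input=0 -> V=0
t=7: input=0 -> V=0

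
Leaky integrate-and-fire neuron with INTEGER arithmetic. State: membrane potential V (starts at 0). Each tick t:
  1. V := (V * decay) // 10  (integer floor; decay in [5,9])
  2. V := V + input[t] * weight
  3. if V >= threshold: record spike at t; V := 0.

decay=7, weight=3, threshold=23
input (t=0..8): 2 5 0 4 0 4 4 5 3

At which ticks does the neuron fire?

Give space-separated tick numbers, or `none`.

t=0: input=2 -> V=6
t=1: input=5 -> V=19
t=2: input=0 -> V=13
t=3: input=4 -> V=21
t=4: input=0 -> V=14
t=5: input=4 -> V=21
t=6: input=4 -> V=0 FIRE
t=7: input=5 -> V=15
t=8: input=3 -> V=19

Answer: 6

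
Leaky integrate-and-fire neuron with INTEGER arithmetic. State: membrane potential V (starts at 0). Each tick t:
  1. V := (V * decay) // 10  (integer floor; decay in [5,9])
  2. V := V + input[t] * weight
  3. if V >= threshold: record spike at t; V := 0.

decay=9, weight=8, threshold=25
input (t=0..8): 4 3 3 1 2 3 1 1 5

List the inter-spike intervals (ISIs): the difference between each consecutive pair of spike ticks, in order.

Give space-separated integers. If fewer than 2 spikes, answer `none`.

t=0: input=4 -> V=0 FIRE
t=1: input=3 -> V=24
t=2: input=3 -> V=0 FIRE
t=3: input=1 -> V=8
t=4: input=2 -> V=23
t=5: input=3 -> V=0 FIRE
t=6: input=1 -> V=8
t=7: input=1 -> V=15
t=8: input=5 -> V=0 FIRE

Answer: 2 3 3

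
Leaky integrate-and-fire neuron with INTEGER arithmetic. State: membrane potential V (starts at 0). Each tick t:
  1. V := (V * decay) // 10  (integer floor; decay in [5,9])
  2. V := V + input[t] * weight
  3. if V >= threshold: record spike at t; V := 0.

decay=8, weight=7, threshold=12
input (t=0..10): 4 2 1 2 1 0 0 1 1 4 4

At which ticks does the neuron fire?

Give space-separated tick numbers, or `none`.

Answer: 0 1 3 8 9 10

Derivation:
t=0: input=4 -> V=0 FIRE
t=1: input=2 -> V=0 FIRE
t=2: input=1 -> V=7
t=3: input=2 -> V=0 FIRE
t=4: input=1 -> V=7
t=5: input=0 -> V=5
t=6: input=0 -> V=4
t=7: input=1 -> V=10
t=8: input=1 -> V=0 FIRE
t=9: input=4 -> V=0 FIRE
t=10: input=4 -> V=0 FIRE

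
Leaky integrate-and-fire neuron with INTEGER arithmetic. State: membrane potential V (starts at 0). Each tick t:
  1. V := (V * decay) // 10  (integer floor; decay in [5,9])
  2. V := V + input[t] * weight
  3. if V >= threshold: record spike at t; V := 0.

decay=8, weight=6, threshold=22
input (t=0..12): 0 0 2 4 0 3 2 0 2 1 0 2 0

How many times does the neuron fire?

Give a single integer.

t=0: input=0 -> V=0
t=1: input=0 -> V=0
t=2: input=2 -> V=12
t=3: input=4 -> V=0 FIRE
t=4: input=0 -> V=0
t=5: input=3 -> V=18
t=6: input=2 -> V=0 FIRE
t=7: input=0 -> V=0
t=8: input=2 -> V=12
t=9: input=1 -> V=15
t=10: input=0 -> V=12
t=11: input=2 -> V=21
t=12: input=0 -> V=16

Answer: 2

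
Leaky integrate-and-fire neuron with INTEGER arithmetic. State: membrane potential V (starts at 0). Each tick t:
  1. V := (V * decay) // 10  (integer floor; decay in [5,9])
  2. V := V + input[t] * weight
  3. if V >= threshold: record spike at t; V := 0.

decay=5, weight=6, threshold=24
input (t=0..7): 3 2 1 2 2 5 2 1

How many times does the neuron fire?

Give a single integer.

t=0: input=3 -> V=18
t=1: input=2 -> V=21
t=2: input=1 -> V=16
t=3: input=2 -> V=20
t=4: input=2 -> V=22
t=5: input=5 -> V=0 FIRE
t=6: input=2 -> V=12
t=7: input=1 -> V=12

Answer: 1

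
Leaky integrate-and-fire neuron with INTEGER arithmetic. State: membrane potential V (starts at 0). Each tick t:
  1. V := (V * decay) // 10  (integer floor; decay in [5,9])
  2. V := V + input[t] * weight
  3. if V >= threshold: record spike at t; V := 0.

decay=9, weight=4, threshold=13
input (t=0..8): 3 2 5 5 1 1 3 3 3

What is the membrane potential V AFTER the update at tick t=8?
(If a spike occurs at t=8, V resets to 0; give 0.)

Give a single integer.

t=0: input=3 -> V=12
t=1: input=2 -> V=0 FIRE
t=2: input=5 -> V=0 FIRE
t=3: input=5 -> V=0 FIRE
t=4: input=1 -> V=4
t=5: input=1 -> V=7
t=6: input=3 -> V=0 FIRE
t=7: input=3 -> V=12
t=8: input=3 -> V=0 FIRE

Answer: 0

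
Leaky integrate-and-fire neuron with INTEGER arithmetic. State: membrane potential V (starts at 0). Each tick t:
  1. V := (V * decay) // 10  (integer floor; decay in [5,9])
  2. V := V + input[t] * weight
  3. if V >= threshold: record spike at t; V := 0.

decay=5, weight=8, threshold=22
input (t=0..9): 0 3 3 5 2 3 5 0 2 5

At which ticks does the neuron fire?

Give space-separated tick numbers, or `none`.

t=0: input=0 -> V=0
t=1: input=3 -> V=0 FIRE
t=2: input=3 -> V=0 FIRE
t=3: input=5 -> V=0 FIRE
t=4: input=2 -> V=16
t=5: input=3 -> V=0 FIRE
t=6: input=5 -> V=0 FIRE
t=7: input=0 -> V=0
t=8: input=2 -> V=16
t=9: input=5 -> V=0 FIRE

Answer: 1 2 3 5 6 9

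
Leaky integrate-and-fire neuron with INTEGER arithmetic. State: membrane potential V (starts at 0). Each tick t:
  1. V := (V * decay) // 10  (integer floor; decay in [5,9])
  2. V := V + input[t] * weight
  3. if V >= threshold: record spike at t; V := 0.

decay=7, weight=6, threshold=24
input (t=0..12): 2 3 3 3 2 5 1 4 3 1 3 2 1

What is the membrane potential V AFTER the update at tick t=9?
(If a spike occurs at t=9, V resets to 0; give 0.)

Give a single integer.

Answer: 18

Derivation:
t=0: input=2 -> V=12
t=1: input=3 -> V=0 FIRE
t=2: input=3 -> V=18
t=3: input=3 -> V=0 FIRE
t=4: input=2 -> V=12
t=5: input=5 -> V=0 FIRE
t=6: input=1 -> V=6
t=7: input=4 -> V=0 FIRE
t=8: input=3 -> V=18
t=9: input=1 -> V=18
t=10: input=3 -> V=0 FIRE
t=11: input=2 -> V=12
t=12: input=1 -> V=14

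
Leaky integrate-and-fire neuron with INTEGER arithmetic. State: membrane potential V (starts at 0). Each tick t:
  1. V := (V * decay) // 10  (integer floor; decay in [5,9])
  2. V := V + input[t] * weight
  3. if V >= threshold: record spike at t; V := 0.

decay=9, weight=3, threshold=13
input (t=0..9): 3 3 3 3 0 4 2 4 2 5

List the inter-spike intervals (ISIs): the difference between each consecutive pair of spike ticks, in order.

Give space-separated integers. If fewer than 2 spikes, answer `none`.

Answer: 2 3 2 1

Derivation:
t=0: input=3 -> V=9
t=1: input=3 -> V=0 FIRE
t=2: input=3 -> V=9
t=3: input=3 -> V=0 FIRE
t=4: input=0 -> V=0
t=5: input=4 -> V=12
t=6: input=2 -> V=0 FIRE
t=7: input=4 -> V=12
t=8: input=2 -> V=0 FIRE
t=9: input=5 -> V=0 FIRE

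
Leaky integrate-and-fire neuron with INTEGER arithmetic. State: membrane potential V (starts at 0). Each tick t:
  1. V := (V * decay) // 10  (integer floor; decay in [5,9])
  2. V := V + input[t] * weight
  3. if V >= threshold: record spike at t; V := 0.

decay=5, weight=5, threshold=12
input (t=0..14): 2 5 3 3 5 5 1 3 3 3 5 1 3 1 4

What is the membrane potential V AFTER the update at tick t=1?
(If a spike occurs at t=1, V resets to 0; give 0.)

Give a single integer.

Answer: 0

Derivation:
t=0: input=2 -> V=10
t=1: input=5 -> V=0 FIRE
t=2: input=3 -> V=0 FIRE
t=3: input=3 -> V=0 FIRE
t=4: input=5 -> V=0 FIRE
t=5: input=5 -> V=0 FIRE
t=6: input=1 -> V=5
t=7: input=3 -> V=0 FIRE
t=8: input=3 -> V=0 FIRE
t=9: input=3 -> V=0 FIRE
t=10: input=5 -> V=0 FIRE
t=11: input=1 -> V=5
t=12: input=3 -> V=0 FIRE
t=13: input=1 -> V=5
t=14: input=4 -> V=0 FIRE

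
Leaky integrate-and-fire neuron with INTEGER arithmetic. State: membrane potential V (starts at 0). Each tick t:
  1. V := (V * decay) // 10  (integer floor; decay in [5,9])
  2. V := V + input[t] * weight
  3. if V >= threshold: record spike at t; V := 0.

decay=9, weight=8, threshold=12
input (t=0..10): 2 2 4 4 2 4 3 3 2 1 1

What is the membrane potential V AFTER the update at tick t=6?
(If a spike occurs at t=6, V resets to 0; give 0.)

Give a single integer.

Answer: 0

Derivation:
t=0: input=2 -> V=0 FIRE
t=1: input=2 -> V=0 FIRE
t=2: input=4 -> V=0 FIRE
t=3: input=4 -> V=0 FIRE
t=4: input=2 -> V=0 FIRE
t=5: input=4 -> V=0 FIRE
t=6: input=3 -> V=0 FIRE
t=7: input=3 -> V=0 FIRE
t=8: input=2 -> V=0 FIRE
t=9: input=1 -> V=8
t=10: input=1 -> V=0 FIRE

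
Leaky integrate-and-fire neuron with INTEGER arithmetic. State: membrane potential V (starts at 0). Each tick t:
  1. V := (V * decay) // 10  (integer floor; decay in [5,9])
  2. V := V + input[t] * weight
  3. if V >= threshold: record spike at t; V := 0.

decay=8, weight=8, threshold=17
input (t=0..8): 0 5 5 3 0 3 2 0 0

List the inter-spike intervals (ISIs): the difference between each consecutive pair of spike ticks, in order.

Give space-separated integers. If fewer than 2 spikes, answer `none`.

Answer: 1 1 2

Derivation:
t=0: input=0 -> V=0
t=1: input=5 -> V=0 FIRE
t=2: input=5 -> V=0 FIRE
t=3: input=3 -> V=0 FIRE
t=4: input=0 -> V=0
t=5: input=3 -> V=0 FIRE
t=6: input=2 -> V=16
t=7: input=0 -> V=12
t=8: input=0 -> V=9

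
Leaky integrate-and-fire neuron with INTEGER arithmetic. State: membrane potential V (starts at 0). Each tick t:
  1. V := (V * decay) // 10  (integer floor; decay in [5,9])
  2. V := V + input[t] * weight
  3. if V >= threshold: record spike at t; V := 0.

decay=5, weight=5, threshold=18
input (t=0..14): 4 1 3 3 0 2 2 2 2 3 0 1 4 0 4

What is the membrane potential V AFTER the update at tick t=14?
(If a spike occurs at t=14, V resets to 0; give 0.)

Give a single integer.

t=0: input=4 -> V=0 FIRE
t=1: input=1 -> V=5
t=2: input=3 -> V=17
t=3: input=3 -> V=0 FIRE
t=4: input=0 -> V=0
t=5: input=2 -> V=10
t=6: input=2 -> V=15
t=7: input=2 -> V=17
t=8: input=2 -> V=0 FIRE
t=9: input=3 -> V=15
t=10: input=0 -> V=7
t=11: input=1 -> V=8
t=12: input=4 -> V=0 FIRE
t=13: input=0 -> V=0
t=14: input=4 -> V=0 FIRE

Answer: 0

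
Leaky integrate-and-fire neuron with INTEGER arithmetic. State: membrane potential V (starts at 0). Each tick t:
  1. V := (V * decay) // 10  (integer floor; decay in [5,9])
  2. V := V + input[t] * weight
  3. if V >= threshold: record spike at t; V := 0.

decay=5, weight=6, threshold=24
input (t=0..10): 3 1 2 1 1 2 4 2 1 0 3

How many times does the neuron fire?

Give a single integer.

Answer: 1

Derivation:
t=0: input=3 -> V=18
t=1: input=1 -> V=15
t=2: input=2 -> V=19
t=3: input=1 -> V=15
t=4: input=1 -> V=13
t=5: input=2 -> V=18
t=6: input=4 -> V=0 FIRE
t=7: input=2 -> V=12
t=8: input=1 -> V=12
t=9: input=0 -> V=6
t=10: input=3 -> V=21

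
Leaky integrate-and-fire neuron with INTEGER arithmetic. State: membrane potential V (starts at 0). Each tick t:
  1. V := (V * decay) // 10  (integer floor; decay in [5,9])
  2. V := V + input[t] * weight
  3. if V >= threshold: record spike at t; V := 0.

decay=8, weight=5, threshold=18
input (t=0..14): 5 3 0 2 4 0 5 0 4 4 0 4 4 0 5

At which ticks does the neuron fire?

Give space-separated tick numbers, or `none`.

t=0: input=5 -> V=0 FIRE
t=1: input=3 -> V=15
t=2: input=0 -> V=12
t=3: input=2 -> V=0 FIRE
t=4: input=4 -> V=0 FIRE
t=5: input=0 -> V=0
t=6: input=5 -> V=0 FIRE
t=7: input=0 -> V=0
t=8: input=4 -> V=0 FIRE
t=9: input=4 -> V=0 FIRE
t=10: input=0 -> V=0
t=11: input=4 -> V=0 FIRE
t=12: input=4 -> V=0 FIRE
t=13: input=0 -> V=0
t=14: input=5 -> V=0 FIRE

Answer: 0 3 4 6 8 9 11 12 14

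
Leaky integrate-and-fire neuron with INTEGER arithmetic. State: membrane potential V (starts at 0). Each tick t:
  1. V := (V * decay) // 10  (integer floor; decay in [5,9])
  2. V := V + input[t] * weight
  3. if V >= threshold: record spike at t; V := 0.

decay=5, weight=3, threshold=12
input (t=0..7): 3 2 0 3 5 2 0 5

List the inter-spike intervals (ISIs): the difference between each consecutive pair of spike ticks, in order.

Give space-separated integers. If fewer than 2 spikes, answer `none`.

t=0: input=3 -> V=9
t=1: input=2 -> V=10
t=2: input=0 -> V=5
t=3: input=3 -> V=11
t=4: input=5 -> V=0 FIRE
t=5: input=2 -> V=6
t=6: input=0 -> V=3
t=7: input=5 -> V=0 FIRE

Answer: 3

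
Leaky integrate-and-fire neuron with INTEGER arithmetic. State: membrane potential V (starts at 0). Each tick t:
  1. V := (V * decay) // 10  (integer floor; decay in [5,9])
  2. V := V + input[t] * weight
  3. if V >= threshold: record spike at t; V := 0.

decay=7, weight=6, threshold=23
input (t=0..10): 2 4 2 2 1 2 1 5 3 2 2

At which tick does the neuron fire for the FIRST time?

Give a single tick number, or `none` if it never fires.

Answer: 1

Derivation:
t=0: input=2 -> V=12
t=1: input=4 -> V=0 FIRE
t=2: input=2 -> V=12
t=3: input=2 -> V=20
t=4: input=1 -> V=20
t=5: input=2 -> V=0 FIRE
t=6: input=1 -> V=6
t=7: input=5 -> V=0 FIRE
t=8: input=3 -> V=18
t=9: input=2 -> V=0 FIRE
t=10: input=2 -> V=12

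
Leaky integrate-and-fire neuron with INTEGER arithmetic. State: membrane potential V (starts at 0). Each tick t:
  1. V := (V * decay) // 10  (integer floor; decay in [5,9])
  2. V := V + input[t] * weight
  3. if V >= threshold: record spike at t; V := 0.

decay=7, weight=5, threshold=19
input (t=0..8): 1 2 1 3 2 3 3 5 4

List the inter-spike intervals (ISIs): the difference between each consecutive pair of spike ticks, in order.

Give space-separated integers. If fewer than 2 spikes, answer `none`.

t=0: input=1 -> V=5
t=1: input=2 -> V=13
t=2: input=1 -> V=14
t=3: input=3 -> V=0 FIRE
t=4: input=2 -> V=10
t=5: input=3 -> V=0 FIRE
t=6: input=3 -> V=15
t=7: input=5 -> V=0 FIRE
t=8: input=4 -> V=0 FIRE

Answer: 2 2 1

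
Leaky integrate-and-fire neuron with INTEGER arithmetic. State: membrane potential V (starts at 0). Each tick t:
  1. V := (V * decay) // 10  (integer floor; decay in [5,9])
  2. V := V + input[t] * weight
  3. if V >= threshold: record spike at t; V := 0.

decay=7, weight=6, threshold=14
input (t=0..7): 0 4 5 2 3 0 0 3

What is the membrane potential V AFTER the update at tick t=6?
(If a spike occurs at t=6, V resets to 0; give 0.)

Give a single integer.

t=0: input=0 -> V=0
t=1: input=4 -> V=0 FIRE
t=2: input=5 -> V=0 FIRE
t=3: input=2 -> V=12
t=4: input=3 -> V=0 FIRE
t=5: input=0 -> V=0
t=6: input=0 -> V=0
t=7: input=3 -> V=0 FIRE

Answer: 0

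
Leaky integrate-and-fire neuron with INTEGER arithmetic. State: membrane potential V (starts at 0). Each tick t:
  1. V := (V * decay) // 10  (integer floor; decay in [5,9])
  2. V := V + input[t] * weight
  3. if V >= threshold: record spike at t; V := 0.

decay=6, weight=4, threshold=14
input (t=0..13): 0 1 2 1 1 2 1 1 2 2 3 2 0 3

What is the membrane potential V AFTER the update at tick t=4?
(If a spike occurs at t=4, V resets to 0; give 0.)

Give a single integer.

Answer: 10

Derivation:
t=0: input=0 -> V=0
t=1: input=1 -> V=4
t=2: input=2 -> V=10
t=3: input=1 -> V=10
t=4: input=1 -> V=10
t=5: input=2 -> V=0 FIRE
t=6: input=1 -> V=4
t=7: input=1 -> V=6
t=8: input=2 -> V=11
t=9: input=2 -> V=0 FIRE
t=10: input=3 -> V=12
t=11: input=2 -> V=0 FIRE
t=12: input=0 -> V=0
t=13: input=3 -> V=12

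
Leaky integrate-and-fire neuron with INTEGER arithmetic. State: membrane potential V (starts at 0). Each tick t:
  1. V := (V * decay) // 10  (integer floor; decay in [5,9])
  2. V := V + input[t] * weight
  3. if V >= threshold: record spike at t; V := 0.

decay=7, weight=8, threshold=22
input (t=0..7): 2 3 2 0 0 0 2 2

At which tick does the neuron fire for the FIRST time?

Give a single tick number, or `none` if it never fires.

Answer: 1

Derivation:
t=0: input=2 -> V=16
t=1: input=3 -> V=0 FIRE
t=2: input=2 -> V=16
t=3: input=0 -> V=11
t=4: input=0 -> V=7
t=5: input=0 -> V=4
t=6: input=2 -> V=18
t=7: input=2 -> V=0 FIRE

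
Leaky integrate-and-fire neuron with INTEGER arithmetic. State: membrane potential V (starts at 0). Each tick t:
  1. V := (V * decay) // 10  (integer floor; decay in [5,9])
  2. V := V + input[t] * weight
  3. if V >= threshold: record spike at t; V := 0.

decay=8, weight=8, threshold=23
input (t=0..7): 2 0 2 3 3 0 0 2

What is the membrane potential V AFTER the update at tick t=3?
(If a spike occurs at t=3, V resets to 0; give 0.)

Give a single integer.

t=0: input=2 -> V=16
t=1: input=0 -> V=12
t=2: input=2 -> V=0 FIRE
t=3: input=3 -> V=0 FIRE
t=4: input=3 -> V=0 FIRE
t=5: input=0 -> V=0
t=6: input=0 -> V=0
t=7: input=2 -> V=16

Answer: 0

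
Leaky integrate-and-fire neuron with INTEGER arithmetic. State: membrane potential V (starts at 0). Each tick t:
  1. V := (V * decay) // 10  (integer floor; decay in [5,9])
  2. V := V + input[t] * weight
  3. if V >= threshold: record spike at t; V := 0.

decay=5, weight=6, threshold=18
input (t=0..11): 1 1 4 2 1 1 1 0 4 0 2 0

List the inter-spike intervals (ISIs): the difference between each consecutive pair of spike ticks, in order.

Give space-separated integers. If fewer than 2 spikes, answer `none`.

t=0: input=1 -> V=6
t=1: input=1 -> V=9
t=2: input=4 -> V=0 FIRE
t=3: input=2 -> V=12
t=4: input=1 -> V=12
t=5: input=1 -> V=12
t=6: input=1 -> V=12
t=7: input=0 -> V=6
t=8: input=4 -> V=0 FIRE
t=9: input=0 -> V=0
t=10: input=2 -> V=12
t=11: input=0 -> V=6

Answer: 6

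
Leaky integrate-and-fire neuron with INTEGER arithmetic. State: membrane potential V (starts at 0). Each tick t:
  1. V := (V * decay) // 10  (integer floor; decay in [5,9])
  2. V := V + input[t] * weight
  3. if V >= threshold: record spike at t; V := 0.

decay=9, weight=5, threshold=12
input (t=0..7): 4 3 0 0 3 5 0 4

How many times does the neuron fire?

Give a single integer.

Answer: 5

Derivation:
t=0: input=4 -> V=0 FIRE
t=1: input=3 -> V=0 FIRE
t=2: input=0 -> V=0
t=3: input=0 -> V=0
t=4: input=3 -> V=0 FIRE
t=5: input=5 -> V=0 FIRE
t=6: input=0 -> V=0
t=7: input=4 -> V=0 FIRE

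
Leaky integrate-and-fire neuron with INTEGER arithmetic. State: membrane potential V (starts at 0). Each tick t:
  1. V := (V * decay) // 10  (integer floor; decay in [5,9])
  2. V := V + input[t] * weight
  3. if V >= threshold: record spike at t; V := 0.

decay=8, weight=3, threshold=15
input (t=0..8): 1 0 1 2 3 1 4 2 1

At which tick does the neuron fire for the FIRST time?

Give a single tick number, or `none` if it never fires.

t=0: input=1 -> V=3
t=1: input=0 -> V=2
t=2: input=1 -> V=4
t=3: input=2 -> V=9
t=4: input=3 -> V=0 FIRE
t=5: input=1 -> V=3
t=6: input=4 -> V=14
t=7: input=2 -> V=0 FIRE
t=8: input=1 -> V=3

Answer: 4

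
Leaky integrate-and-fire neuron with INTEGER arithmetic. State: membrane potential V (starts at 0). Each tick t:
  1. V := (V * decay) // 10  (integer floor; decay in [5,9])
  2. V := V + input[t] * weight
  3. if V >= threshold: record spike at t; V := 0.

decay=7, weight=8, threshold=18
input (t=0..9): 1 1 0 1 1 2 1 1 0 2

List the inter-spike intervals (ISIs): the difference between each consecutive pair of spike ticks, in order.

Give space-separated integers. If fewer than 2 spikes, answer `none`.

t=0: input=1 -> V=8
t=1: input=1 -> V=13
t=2: input=0 -> V=9
t=3: input=1 -> V=14
t=4: input=1 -> V=17
t=5: input=2 -> V=0 FIRE
t=6: input=1 -> V=8
t=7: input=1 -> V=13
t=8: input=0 -> V=9
t=9: input=2 -> V=0 FIRE

Answer: 4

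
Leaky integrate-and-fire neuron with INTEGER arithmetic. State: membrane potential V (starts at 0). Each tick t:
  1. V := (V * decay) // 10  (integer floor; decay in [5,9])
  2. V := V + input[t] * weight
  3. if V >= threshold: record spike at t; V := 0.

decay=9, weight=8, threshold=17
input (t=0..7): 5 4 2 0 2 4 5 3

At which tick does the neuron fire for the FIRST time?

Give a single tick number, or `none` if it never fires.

t=0: input=5 -> V=0 FIRE
t=1: input=4 -> V=0 FIRE
t=2: input=2 -> V=16
t=3: input=0 -> V=14
t=4: input=2 -> V=0 FIRE
t=5: input=4 -> V=0 FIRE
t=6: input=5 -> V=0 FIRE
t=7: input=3 -> V=0 FIRE

Answer: 0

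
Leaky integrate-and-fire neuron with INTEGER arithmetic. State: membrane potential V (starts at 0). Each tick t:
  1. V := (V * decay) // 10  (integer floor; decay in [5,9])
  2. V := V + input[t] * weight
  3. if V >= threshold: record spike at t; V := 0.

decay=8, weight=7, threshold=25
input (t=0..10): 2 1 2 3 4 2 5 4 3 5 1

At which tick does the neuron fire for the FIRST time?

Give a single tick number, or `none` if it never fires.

Answer: 2

Derivation:
t=0: input=2 -> V=14
t=1: input=1 -> V=18
t=2: input=2 -> V=0 FIRE
t=3: input=3 -> V=21
t=4: input=4 -> V=0 FIRE
t=5: input=2 -> V=14
t=6: input=5 -> V=0 FIRE
t=7: input=4 -> V=0 FIRE
t=8: input=3 -> V=21
t=9: input=5 -> V=0 FIRE
t=10: input=1 -> V=7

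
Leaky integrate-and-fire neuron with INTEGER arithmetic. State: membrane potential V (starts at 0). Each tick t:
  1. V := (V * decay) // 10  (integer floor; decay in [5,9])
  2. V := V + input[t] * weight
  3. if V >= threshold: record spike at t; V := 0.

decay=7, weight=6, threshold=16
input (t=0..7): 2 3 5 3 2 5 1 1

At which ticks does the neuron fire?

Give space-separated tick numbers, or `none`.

Answer: 1 2 3 5

Derivation:
t=0: input=2 -> V=12
t=1: input=3 -> V=0 FIRE
t=2: input=5 -> V=0 FIRE
t=3: input=3 -> V=0 FIRE
t=4: input=2 -> V=12
t=5: input=5 -> V=0 FIRE
t=6: input=1 -> V=6
t=7: input=1 -> V=10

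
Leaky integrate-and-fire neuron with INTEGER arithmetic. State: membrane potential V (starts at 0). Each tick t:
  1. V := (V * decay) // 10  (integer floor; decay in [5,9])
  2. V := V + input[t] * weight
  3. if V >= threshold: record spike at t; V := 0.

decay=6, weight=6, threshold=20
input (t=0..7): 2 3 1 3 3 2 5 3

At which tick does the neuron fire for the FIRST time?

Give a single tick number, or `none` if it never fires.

Answer: 1

Derivation:
t=0: input=2 -> V=12
t=1: input=3 -> V=0 FIRE
t=2: input=1 -> V=6
t=3: input=3 -> V=0 FIRE
t=4: input=3 -> V=18
t=5: input=2 -> V=0 FIRE
t=6: input=5 -> V=0 FIRE
t=7: input=3 -> V=18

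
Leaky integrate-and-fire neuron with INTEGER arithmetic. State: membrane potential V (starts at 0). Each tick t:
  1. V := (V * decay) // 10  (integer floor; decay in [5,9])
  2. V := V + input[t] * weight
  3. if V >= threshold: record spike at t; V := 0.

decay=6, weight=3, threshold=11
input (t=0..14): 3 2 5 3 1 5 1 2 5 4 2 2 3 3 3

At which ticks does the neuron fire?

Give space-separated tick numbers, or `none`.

t=0: input=3 -> V=9
t=1: input=2 -> V=0 FIRE
t=2: input=5 -> V=0 FIRE
t=3: input=3 -> V=9
t=4: input=1 -> V=8
t=5: input=5 -> V=0 FIRE
t=6: input=1 -> V=3
t=7: input=2 -> V=7
t=8: input=5 -> V=0 FIRE
t=9: input=4 -> V=0 FIRE
t=10: input=2 -> V=6
t=11: input=2 -> V=9
t=12: input=3 -> V=0 FIRE
t=13: input=3 -> V=9
t=14: input=3 -> V=0 FIRE

Answer: 1 2 5 8 9 12 14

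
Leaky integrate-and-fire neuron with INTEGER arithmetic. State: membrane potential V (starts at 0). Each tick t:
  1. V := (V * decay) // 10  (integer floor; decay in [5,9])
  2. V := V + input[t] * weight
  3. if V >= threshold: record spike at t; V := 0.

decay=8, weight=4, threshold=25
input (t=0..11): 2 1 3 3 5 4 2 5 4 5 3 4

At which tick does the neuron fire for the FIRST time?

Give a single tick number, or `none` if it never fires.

t=0: input=2 -> V=8
t=1: input=1 -> V=10
t=2: input=3 -> V=20
t=3: input=3 -> V=0 FIRE
t=4: input=5 -> V=20
t=5: input=4 -> V=0 FIRE
t=6: input=2 -> V=8
t=7: input=5 -> V=0 FIRE
t=8: input=4 -> V=16
t=9: input=5 -> V=0 FIRE
t=10: input=3 -> V=12
t=11: input=4 -> V=0 FIRE

Answer: 3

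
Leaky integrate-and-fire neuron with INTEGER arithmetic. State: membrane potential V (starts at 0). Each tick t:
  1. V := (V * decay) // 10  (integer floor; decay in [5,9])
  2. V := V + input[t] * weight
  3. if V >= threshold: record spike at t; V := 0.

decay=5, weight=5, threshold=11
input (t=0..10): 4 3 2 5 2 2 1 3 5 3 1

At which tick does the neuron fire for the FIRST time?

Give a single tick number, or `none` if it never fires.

Answer: 0

Derivation:
t=0: input=4 -> V=0 FIRE
t=1: input=3 -> V=0 FIRE
t=2: input=2 -> V=10
t=3: input=5 -> V=0 FIRE
t=4: input=2 -> V=10
t=5: input=2 -> V=0 FIRE
t=6: input=1 -> V=5
t=7: input=3 -> V=0 FIRE
t=8: input=5 -> V=0 FIRE
t=9: input=3 -> V=0 FIRE
t=10: input=1 -> V=5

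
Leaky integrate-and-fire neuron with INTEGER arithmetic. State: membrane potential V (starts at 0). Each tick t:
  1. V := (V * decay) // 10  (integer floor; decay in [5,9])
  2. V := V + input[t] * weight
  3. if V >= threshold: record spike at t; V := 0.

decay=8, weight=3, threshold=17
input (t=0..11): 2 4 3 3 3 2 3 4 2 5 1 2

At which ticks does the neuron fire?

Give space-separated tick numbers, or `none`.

t=0: input=2 -> V=6
t=1: input=4 -> V=16
t=2: input=3 -> V=0 FIRE
t=3: input=3 -> V=9
t=4: input=3 -> V=16
t=5: input=2 -> V=0 FIRE
t=6: input=3 -> V=9
t=7: input=4 -> V=0 FIRE
t=8: input=2 -> V=6
t=9: input=5 -> V=0 FIRE
t=10: input=1 -> V=3
t=11: input=2 -> V=8

Answer: 2 5 7 9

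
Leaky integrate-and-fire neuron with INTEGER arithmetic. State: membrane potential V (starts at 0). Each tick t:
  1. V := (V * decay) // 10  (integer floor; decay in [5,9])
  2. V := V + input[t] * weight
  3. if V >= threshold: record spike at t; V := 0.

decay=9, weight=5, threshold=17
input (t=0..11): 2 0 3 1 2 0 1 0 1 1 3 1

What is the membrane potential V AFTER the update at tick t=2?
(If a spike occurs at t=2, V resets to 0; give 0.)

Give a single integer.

Answer: 0

Derivation:
t=0: input=2 -> V=10
t=1: input=0 -> V=9
t=2: input=3 -> V=0 FIRE
t=3: input=1 -> V=5
t=4: input=2 -> V=14
t=5: input=0 -> V=12
t=6: input=1 -> V=15
t=7: input=0 -> V=13
t=8: input=1 -> V=16
t=9: input=1 -> V=0 FIRE
t=10: input=3 -> V=15
t=11: input=1 -> V=0 FIRE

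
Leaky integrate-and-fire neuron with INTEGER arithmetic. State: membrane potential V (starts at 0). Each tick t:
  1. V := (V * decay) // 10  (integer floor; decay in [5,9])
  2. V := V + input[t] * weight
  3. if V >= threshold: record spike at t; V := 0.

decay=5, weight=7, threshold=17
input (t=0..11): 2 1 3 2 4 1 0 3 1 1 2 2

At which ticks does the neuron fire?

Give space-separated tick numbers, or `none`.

t=0: input=2 -> V=14
t=1: input=1 -> V=14
t=2: input=3 -> V=0 FIRE
t=3: input=2 -> V=14
t=4: input=4 -> V=0 FIRE
t=5: input=1 -> V=7
t=6: input=0 -> V=3
t=7: input=3 -> V=0 FIRE
t=8: input=1 -> V=7
t=9: input=1 -> V=10
t=10: input=2 -> V=0 FIRE
t=11: input=2 -> V=14

Answer: 2 4 7 10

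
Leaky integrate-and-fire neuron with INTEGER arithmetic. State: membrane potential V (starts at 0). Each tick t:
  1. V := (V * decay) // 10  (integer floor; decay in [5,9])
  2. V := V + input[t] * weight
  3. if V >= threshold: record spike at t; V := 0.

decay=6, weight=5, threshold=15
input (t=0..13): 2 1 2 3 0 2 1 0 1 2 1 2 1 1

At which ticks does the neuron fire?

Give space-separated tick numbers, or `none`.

Answer: 2 3 11

Derivation:
t=0: input=2 -> V=10
t=1: input=1 -> V=11
t=2: input=2 -> V=0 FIRE
t=3: input=3 -> V=0 FIRE
t=4: input=0 -> V=0
t=5: input=2 -> V=10
t=6: input=1 -> V=11
t=7: input=0 -> V=6
t=8: input=1 -> V=8
t=9: input=2 -> V=14
t=10: input=1 -> V=13
t=11: input=2 -> V=0 FIRE
t=12: input=1 -> V=5
t=13: input=1 -> V=8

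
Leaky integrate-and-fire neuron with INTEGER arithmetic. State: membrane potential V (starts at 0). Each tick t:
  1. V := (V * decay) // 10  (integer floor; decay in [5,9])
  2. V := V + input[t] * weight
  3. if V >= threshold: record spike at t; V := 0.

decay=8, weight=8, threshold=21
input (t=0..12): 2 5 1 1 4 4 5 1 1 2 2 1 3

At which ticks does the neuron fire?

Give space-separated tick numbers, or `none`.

Answer: 1 4 5 6 9 12

Derivation:
t=0: input=2 -> V=16
t=1: input=5 -> V=0 FIRE
t=2: input=1 -> V=8
t=3: input=1 -> V=14
t=4: input=4 -> V=0 FIRE
t=5: input=4 -> V=0 FIRE
t=6: input=5 -> V=0 FIRE
t=7: input=1 -> V=8
t=8: input=1 -> V=14
t=9: input=2 -> V=0 FIRE
t=10: input=2 -> V=16
t=11: input=1 -> V=20
t=12: input=3 -> V=0 FIRE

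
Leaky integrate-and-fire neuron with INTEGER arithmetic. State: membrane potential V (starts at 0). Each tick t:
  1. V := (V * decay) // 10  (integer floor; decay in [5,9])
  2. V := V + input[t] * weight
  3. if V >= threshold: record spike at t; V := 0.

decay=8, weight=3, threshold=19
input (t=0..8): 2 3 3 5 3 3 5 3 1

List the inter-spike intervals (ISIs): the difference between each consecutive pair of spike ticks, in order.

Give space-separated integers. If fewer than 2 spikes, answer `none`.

Answer: 2 2

Derivation:
t=0: input=2 -> V=6
t=1: input=3 -> V=13
t=2: input=3 -> V=0 FIRE
t=3: input=5 -> V=15
t=4: input=3 -> V=0 FIRE
t=5: input=3 -> V=9
t=6: input=5 -> V=0 FIRE
t=7: input=3 -> V=9
t=8: input=1 -> V=10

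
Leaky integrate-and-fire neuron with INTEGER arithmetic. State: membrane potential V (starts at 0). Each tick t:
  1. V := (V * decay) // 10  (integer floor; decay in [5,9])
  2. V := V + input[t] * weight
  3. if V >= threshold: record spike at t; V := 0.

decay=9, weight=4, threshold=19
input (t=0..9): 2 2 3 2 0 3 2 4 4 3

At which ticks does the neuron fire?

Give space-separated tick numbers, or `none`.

t=0: input=2 -> V=8
t=1: input=2 -> V=15
t=2: input=3 -> V=0 FIRE
t=3: input=2 -> V=8
t=4: input=0 -> V=7
t=5: input=3 -> V=18
t=6: input=2 -> V=0 FIRE
t=7: input=4 -> V=16
t=8: input=4 -> V=0 FIRE
t=9: input=3 -> V=12

Answer: 2 6 8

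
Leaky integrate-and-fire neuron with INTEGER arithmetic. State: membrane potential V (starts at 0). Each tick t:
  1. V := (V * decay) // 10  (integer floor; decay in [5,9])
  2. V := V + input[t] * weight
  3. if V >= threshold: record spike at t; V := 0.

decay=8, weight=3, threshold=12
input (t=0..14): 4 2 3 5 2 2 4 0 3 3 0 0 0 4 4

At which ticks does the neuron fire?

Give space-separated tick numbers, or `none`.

t=0: input=4 -> V=0 FIRE
t=1: input=2 -> V=6
t=2: input=3 -> V=0 FIRE
t=3: input=5 -> V=0 FIRE
t=4: input=2 -> V=6
t=5: input=2 -> V=10
t=6: input=4 -> V=0 FIRE
t=7: input=0 -> V=0
t=8: input=3 -> V=9
t=9: input=3 -> V=0 FIRE
t=10: input=0 -> V=0
t=11: input=0 -> V=0
t=12: input=0 -> V=0
t=13: input=4 -> V=0 FIRE
t=14: input=4 -> V=0 FIRE

Answer: 0 2 3 6 9 13 14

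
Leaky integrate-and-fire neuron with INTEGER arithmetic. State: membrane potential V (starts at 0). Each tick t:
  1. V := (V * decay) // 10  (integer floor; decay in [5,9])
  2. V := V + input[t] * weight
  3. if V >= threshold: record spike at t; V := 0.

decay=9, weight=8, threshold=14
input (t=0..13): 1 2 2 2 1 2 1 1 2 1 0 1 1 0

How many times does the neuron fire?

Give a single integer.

Answer: 7

Derivation:
t=0: input=1 -> V=8
t=1: input=2 -> V=0 FIRE
t=2: input=2 -> V=0 FIRE
t=3: input=2 -> V=0 FIRE
t=4: input=1 -> V=8
t=5: input=2 -> V=0 FIRE
t=6: input=1 -> V=8
t=7: input=1 -> V=0 FIRE
t=8: input=2 -> V=0 FIRE
t=9: input=1 -> V=8
t=10: input=0 -> V=7
t=11: input=1 -> V=0 FIRE
t=12: input=1 -> V=8
t=13: input=0 -> V=7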